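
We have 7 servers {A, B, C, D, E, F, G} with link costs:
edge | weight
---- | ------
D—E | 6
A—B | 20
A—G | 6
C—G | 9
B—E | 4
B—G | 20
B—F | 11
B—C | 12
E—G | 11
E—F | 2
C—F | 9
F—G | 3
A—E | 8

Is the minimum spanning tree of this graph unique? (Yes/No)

No

Kruskal: consider edges lightest-first.
E—F (2): add — endpoints in different components.
F—G (3): add — endpoints in different components.
B—E (4): add — endpoints in different components.
A—G (6): add — endpoints in different components.
D—E (6): add — endpoints in different components.
A—E (8): skip — A and E already connected.
C—F (9): add — endpoints in different components.
Non-tree edge C—G has weight 9, equal to the heaviest edge on its tree cycle — swapping gives another MST of the same weight. Not unique.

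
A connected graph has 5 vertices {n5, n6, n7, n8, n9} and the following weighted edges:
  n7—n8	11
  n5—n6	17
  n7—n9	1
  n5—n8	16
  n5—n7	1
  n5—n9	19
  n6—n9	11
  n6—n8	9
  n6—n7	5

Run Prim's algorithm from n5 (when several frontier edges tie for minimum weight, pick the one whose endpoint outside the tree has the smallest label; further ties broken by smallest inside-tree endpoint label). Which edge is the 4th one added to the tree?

Prim's algorithm from n5:
Step 1: frontier [n5—n7 1, n5—n8 16, n5—n6 17, n5—n9 19] → take n5—n7 (1); add n7.
Step 2: frontier [n5—n8 16, n5—n6 17, n5—n9 19, n7—n9 1, n6—n7 5, n7—n8 11] → take n7—n9 (1); add n9.
Step 3: frontier [n5—n8 16, n5—n6 17, n6—n7 5, n7—n8 11, n6—n9 11] → take n6—n7 (5); add n6.
Step 4: frontier [n5—n8 16, n6—n8 9, n7—n8 11] → take n6—n8 (9); add n8.
The 4th edge added is n6—n8.

n6-n8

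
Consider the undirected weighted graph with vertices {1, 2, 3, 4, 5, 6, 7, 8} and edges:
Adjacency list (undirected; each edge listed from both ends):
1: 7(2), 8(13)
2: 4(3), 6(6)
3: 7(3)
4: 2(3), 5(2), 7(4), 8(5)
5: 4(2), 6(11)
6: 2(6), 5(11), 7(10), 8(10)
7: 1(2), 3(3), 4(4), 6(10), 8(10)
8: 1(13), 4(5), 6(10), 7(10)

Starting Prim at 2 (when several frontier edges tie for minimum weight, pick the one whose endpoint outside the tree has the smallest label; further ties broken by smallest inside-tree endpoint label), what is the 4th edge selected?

Prim's algorithm from 2:
Step 1: frontier [2-4 3, 2-6 6] → take 2-4 (3); add 4.
Step 2: frontier [2-6 6, 4-5 2, 4-7 4, 4-8 5] → take 4-5 (2); add 5.
Step 3: frontier [2-6 6, 4-7 4, 4-8 5, 5-6 11] → take 4-7 (4); add 7.
Step 4: frontier [2-6 6, 4-8 5, 5-6 11, 1-7 2, 3-7 3, 6-7 10, 7-8 10] → take 1-7 (2); add 1.
Step 5: frontier [1-8 13, 2-6 6, 4-8 5, 5-6 11, 3-7 3, 6-7 10, 7-8 10] → take 3-7 (3); add 3.
Step 6: frontier [1-8 13, 2-6 6, 4-8 5, 5-6 11, 6-7 10, 7-8 10] → take 4-8 (5); add 8.
Step 7: frontier [2-6 6, 5-6 11, 6-7 10, 6-8 10] → take 2-6 (6); add 6.
The 4th edge added is 1-7.

1-7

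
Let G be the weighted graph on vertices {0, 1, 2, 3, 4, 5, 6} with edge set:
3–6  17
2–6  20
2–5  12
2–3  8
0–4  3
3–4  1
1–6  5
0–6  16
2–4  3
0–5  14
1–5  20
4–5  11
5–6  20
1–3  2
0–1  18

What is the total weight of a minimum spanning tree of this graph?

Kruskal: consider edges lightest-first.
3–4 (1): add. Components now {0} {1} {2} {3,4} {5} {6}
1–3 (2): add. Components now {0} {1,3,4} {2} {5} {6}
0–4 (3): add. Components now {0,1,3,4} {2} {5} {6}
2–4 (3): add. Components now {0,1,2,3,4} {5} {6}
1–6 (5): add. Components now {0,1,2,3,4,6} {5}
2–3 (8): skip — 2 and 3 already connected.
4–5 (11): add. Components now {0,1,2,3,4,5,6}
MST edges: 3–4, 1–3, 0–4, 2–4, 1–6, 4–5; total weight 1+2+3+3+5+11 = 25.

25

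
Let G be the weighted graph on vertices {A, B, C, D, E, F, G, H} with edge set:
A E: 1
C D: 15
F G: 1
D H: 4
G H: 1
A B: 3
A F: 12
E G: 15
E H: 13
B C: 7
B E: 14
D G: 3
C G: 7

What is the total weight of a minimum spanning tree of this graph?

23

Kruskal: consider edges lightest-first.
A E (1): add — endpoints in different components.
F G (1): add — endpoints in different components.
G H (1): add — endpoints in different components.
A B (3): add — endpoints in different components.
D G (3): add — endpoints in different components.
D H (4): skip — D and H already connected.
B C (7): add — endpoints in different components.
C G (7): add — endpoints in different components.
MST edges: A E, F G, G H, A B, D G, B C, C G; total weight 1+1+1+3+3+7+7 = 23.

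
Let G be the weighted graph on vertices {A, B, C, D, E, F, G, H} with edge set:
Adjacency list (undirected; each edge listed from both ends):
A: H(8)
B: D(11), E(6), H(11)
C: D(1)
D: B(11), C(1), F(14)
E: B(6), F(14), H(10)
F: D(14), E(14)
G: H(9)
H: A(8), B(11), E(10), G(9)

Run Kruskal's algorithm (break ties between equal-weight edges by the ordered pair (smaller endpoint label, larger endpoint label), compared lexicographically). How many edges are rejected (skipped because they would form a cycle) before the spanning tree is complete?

1

Sort edges by weight, then run Kruskal:
C D (1): add — endpoints in different components.
B E (6): add — endpoints in different components.
A H (8): add — endpoints in different components.
G H (9): add — endpoints in different components.
E H (10): add — endpoints in different components.
B D (11): add — endpoints in different components.
B H (11): skip — B and H already connected.
D F (14): add — endpoints in different components.
Edges rejected before the tree was complete: 1.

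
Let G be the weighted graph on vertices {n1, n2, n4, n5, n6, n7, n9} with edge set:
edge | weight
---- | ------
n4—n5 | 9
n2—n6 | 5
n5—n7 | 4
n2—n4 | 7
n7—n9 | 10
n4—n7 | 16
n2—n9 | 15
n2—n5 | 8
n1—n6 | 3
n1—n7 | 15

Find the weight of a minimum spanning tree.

Grow the tree from n6 using Prim:
Step 1: frontier [n1—n6 3, n2—n6 5] → take n1—n6 (3); add n1.
Step 2: frontier [n1—n7 15, n2—n6 5] → take n2—n6 (5); add n2.
Step 3: frontier [n1—n7 15, n2—n4 7, n2—n5 8, n2—n9 15] → take n2—n4 (7); add n4.
Step 4: frontier [n1—n7 15, n2—n5 8, n2—n9 15, n4—n5 9, n4—n7 16] → take n2—n5 (8); add n5.
Step 5: frontier [n1—n7 15, n2—n9 15, n4—n7 16, n5—n7 4] → take n5—n7 (4); add n7.
Step 6: frontier [n2—n9 15, n7—n9 10] → take n7—n9 (10); add n9.
MST edges: n1—n6, n2—n6, n2—n4, n2—n5, n5—n7, n7—n9; total weight 3+5+7+8+4+10 = 37.

37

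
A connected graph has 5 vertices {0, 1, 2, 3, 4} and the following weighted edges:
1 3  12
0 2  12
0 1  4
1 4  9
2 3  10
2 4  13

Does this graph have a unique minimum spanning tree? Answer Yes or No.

No

Kruskal: consider edges lightest-first.
0 1 (4): add. Components now {0,1} {2} {3} {4}
1 4 (9): add. Components now {0,1,4} {2} {3}
2 3 (10): add. Components now {0,1,4} {2,3}
0 2 (12): add. Components now {0,1,2,3,4}
Non-tree edge 1 3 has weight 12, equal to the heaviest edge on its tree cycle — swapping gives another MST of the same weight. Not unique.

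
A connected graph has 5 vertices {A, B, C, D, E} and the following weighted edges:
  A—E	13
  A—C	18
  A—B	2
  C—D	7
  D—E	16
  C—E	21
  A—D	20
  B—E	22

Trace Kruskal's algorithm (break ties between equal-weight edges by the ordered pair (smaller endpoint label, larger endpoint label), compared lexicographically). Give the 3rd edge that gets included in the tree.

A-E

Kruskal: consider edges lightest-first.
A—B (2): add. Components now {A,B} {C} {D} {E}
C—D (7): add. Components now {A,B} {C,D} {E}
A—E (13): add. Components now {A,B,E} {C,D}
D—E (16): add. Components now {A,B,C,D,E}
The 3rd edge added is A—E.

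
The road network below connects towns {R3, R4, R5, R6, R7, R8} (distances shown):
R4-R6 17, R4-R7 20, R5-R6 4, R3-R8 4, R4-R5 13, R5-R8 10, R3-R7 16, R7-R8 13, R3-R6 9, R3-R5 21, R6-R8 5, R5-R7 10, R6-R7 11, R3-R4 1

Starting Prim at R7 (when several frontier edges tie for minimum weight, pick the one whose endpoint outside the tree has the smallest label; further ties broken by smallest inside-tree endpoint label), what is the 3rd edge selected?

R6-R8

Prim, starting at R7.
Step 1: cheapest edge leaving the tree is R5-R7 (10); add R5.
Step 2: cheapest edge leaving the tree is R5-R6 (4); add R6.
Step 3: cheapest edge leaving the tree is R6-R8 (5); add R8.
Step 4: cheapest edge leaving the tree is R3-R8 (4); add R3.
Step 5: cheapest edge leaving the tree is R3-R4 (1); add R4.
The 3rd edge added is R6-R8.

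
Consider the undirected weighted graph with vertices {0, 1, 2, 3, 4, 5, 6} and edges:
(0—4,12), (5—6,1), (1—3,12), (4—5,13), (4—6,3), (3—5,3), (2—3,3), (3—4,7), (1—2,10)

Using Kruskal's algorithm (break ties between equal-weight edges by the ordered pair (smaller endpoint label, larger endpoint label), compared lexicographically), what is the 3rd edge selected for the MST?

3-5

Kruskal's algorithm — process edges by increasing weight (ties by edge label):
5—6 (1): add. Components now {0} {1} {2} {3} {4} {5,6}
2—3 (3): add. Components now {0} {1} {2,3} {4} {5,6}
3—5 (3): add. Components now {0} {1} {2,3,5,6} {4}
4—6 (3): add. Components now {0} {1} {2,3,4,5,6}
3—4 (7): skip — 3 and 4 already connected.
1—2 (10): add. Components now {0} {1,2,3,4,5,6}
0—4 (12): add. Components now {0,1,2,3,4,5,6}
The 3rd edge added is 3—5.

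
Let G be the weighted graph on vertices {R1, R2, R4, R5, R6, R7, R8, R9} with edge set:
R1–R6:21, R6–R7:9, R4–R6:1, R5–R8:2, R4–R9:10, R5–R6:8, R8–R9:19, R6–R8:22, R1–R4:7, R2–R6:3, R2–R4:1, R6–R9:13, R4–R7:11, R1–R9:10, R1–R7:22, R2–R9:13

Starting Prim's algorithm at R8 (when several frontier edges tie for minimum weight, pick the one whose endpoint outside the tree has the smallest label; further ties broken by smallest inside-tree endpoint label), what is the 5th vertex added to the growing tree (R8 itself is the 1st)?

Grow the tree from R8 using Prim:
Step 1: cheapest edge leaving the tree is R5–R8 (2); add R5.
Step 2: cheapest edge leaving the tree is R5–R6 (8); add R6.
Step 3: cheapest edge leaving the tree is R4–R6 (1); add R4.
Step 4: cheapest edge leaving the tree is R2–R4 (1); add R2.
Step 5: cheapest edge leaving the tree is R1–R4 (7); add R1.
Step 6: cheapest edge leaving the tree is R6–R7 (9); add R7.
Step 7: cheapest edge leaving the tree is R1–R9 (10); add R9.
Vertex order: R8, R5, R6, R4, R2, R1, R7, R9. The 5th vertex is R2.

R2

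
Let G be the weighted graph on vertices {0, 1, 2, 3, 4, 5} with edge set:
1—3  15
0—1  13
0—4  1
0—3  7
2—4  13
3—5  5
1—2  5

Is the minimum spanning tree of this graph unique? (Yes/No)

No

Kruskal: consider edges lightest-first.
0—4 (1): add — endpoints in different components.
1—2 (5): add — endpoints in different components.
3—5 (5): add — endpoints in different components.
0—3 (7): add — endpoints in different components.
0—1 (13): add — endpoints in different components.
Non-tree edge 2—4 has weight 13, equal to the heaviest edge on its tree cycle — swapping gives another MST of the same weight. Not unique.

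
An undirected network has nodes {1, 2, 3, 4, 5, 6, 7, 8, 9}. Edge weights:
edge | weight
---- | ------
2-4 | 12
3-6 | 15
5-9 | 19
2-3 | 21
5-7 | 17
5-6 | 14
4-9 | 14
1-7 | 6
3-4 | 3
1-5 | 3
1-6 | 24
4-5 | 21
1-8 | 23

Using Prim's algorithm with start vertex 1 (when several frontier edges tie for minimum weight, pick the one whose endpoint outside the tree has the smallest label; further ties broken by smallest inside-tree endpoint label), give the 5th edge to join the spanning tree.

Prim's algorithm from 1:
Step 1: frontier [1-5 3, 1-7 6, 1-8 23, 1-6 24] → take 1-5 (3); add 5.
Step 2: frontier [1-7 6, 1-8 23, 1-6 24, 5-6 14, 5-7 17, 5-9 19, 4-5 21] → take 1-7 (6); add 7.
Step 3: frontier [1-8 23, 1-6 24, 5-6 14, 5-9 19, 4-5 21] → take 5-6 (14); add 6.
Step 4: frontier [1-8 23, 5-9 19, 4-5 21, 3-6 15] → take 3-6 (15); add 3.
Step 5: frontier [1-8 23, 3-4 3, 2-3 21, 5-9 19, 4-5 21] → take 3-4 (3); add 4.
Step 6: frontier [1-8 23, 2-3 21, 2-4 12, 4-9 14, 5-9 19] → take 2-4 (12); add 2.
Step 7: frontier [1-8 23, 4-9 14, 5-9 19] → take 4-9 (14); add 9.
Step 8: frontier [1-8 23] → take 1-8 (23); add 8.
The 5th edge added is 3-4.

3-4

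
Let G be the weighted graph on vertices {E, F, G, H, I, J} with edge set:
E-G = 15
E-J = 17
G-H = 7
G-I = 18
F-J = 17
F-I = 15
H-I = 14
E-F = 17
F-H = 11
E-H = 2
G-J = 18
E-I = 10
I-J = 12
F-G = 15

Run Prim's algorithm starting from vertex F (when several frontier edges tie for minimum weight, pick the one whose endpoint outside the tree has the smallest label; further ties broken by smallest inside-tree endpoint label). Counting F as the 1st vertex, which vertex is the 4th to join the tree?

G

Grow the tree from F using Prim:
Step 1: frontier [F-H 11, F-G 15, F-I 15, E-F 17, F-J 17] → take F-H (11); add H.
Step 2: frontier [F-G 15, F-I 15, E-F 17, F-J 17, E-H 2, G-H 7, H-I 14] → take E-H (2); add E.
Step 3: frontier [E-I 10, E-G 15, E-J 17, F-G 15, F-I 15, F-J 17, G-H 7, H-I 14] → take G-H (7); add G.
Step 4: frontier [E-I 10, E-J 17, F-I 15, F-J 17, G-I 18, G-J 18, H-I 14] → take E-I (10); add I.
Step 5: frontier [E-J 17, F-J 17, G-J 18, I-J 12] → take I-J (12); add J.
Vertex order: F, H, E, G, I, J. The 4th vertex is G.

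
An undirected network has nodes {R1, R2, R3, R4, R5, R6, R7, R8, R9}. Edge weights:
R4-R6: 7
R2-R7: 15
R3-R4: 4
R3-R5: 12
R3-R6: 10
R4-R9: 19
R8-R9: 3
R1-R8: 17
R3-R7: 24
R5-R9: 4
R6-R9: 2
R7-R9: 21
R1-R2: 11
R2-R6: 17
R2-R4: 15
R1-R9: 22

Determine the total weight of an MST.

Prim's algorithm from R4:
Step 1: cheapest edge leaving the tree is R3-R4 (4); add R3.
Step 2: cheapest edge leaving the tree is R4-R6 (7); add R6.
Step 3: cheapest edge leaving the tree is R6-R9 (2); add R9.
Step 4: cheapest edge leaving the tree is R8-R9 (3); add R8.
Step 5: cheapest edge leaving the tree is R5-R9 (4); add R5.
Step 6: cheapest edge leaving the tree is R2-R4 (15); add R2.
Step 7: cheapest edge leaving the tree is R1-R2 (11); add R1.
Step 8: cheapest edge leaving the tree is R2-R7 (15); add R7.
MST edges: R3-R4, R4-R6, R6-R9, R8-R9, R5-R9, R2-R4, R1-R2, R2-R7; total weight 4+7+2+3+4+15+11+15 = 61.

61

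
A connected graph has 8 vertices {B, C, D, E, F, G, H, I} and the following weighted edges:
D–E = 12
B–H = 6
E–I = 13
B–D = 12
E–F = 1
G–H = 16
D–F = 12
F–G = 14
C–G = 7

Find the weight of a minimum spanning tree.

65

Prim, starting at E.
Step 1: frontier [E–F 1, D–E 12, E–I 13] → take E–F (1); add F.
Step 2: frontier [D–E 12, E–I 13, D–F 12, F–G 14] → take D–E (12); add D.
Step 3: frontier [B–D 12, E–I 13, F–G 14] → take B–D (12); add B.
Step 4: frontier [B–H 6, E–I 13, F–G 14] → take B–H (6); add H.
Step 5: frontier [E–I 13, F–G 14, G–H 16] → take E–I (13); add I.
Step 6: frontier [F–G 14, G–H 16] → take F–G (14); add G.
Step 7: frontier [C–G 7] → take C–G (7); add C.
MST edges: E–F, D–E, B–D, B–H, E–I, F–G, C–G; total weight 1+12+12+6+13+14+7 = 65.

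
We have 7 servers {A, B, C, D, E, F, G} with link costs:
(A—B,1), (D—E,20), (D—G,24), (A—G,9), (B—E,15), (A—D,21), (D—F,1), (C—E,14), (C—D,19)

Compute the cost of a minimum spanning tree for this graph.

59

Kruskal's algorithm — process edges by increasing weight (ties by edge label):
A—B (1): add — endpoints in different components.
D—F (1): add — endpoints in different components.
A—G (9): add — endpoints in different components.
C—E (14): add — endpoints in different components.
B—E (15): add — endpoints in different components.
C—D (19): add — endpoints in different components.
MST edges: A—B, D—F, A—G, C—E, B—E, C—D; total weight 1+1+9+14+15+19 = 59.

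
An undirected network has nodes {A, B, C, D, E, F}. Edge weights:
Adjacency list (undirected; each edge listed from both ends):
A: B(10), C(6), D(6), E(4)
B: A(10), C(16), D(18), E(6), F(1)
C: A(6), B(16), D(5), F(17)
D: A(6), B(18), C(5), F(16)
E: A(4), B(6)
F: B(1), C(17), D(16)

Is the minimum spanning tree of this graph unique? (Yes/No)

Sort edges by weight, then run Kruskal:
B–F (1): add — endpoints in different components.
A–E (4): add — endpoints in different components.
C–D (5): add — endpoints in different components.
A–C (6): add — endpoints in different components.
A–D (6): skip — A and D already connected.
B–E (6): add — endpoints in different components.
Non-tree edge A–D has weight 6, equal to the heaviest edge on its tree cycle — swapping gives another MST of the same weight. Not unique.

No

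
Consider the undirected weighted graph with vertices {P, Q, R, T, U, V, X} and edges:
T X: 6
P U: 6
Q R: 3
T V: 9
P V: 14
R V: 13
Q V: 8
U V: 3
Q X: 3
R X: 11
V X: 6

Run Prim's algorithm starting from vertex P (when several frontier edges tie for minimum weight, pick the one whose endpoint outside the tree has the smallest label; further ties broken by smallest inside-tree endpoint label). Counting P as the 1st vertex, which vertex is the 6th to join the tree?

R

Prim, starting at P.
Step 1: cheapest edge leaving the tree is P U (6); add U.
Step 2: cheapest edge leaving the tree is U V (3); add V.
Step 3: cheapest edge leaving the tree is V X (6); add X.
Step 4: cheapest edge leaving the tree is Q X (3); add Q.
Step 5: cheapest edge leaving the tree is Q R (3); add R.
Step 6: cheapest edge leaving the tree is T X (6); add T.
Vertex order: P, U, V, X, Q, R, T. The 6th vertex is R.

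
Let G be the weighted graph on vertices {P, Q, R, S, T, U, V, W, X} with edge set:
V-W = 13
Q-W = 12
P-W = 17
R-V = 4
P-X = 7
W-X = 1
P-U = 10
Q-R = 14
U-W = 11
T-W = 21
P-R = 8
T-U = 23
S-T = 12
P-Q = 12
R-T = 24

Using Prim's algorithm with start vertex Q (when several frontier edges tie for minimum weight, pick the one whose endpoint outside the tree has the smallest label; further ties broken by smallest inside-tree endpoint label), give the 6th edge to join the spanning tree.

P-U

Prim's algorithm from Q:
Step 1: cheapest edge leaving the tree is P-Q (12); add P.
Step 2: cheapest edge leaving the tree is P-X (7); add X.
Step 3: cheapest edge leaving the tree is W-X (1); add W.
Step 4: cheapest edge leaving the tree is P-R (8); add R.
Step 5: cheapest edge leaving the tree is R-V (4); add V.
Step 6: cheapest edge leaving the tree is P-U (10); add U.
Step 7: cheapest edge leaving the tree is T-W (21); add T.
Step 8: cheapest edge leaving the tree is S-T (12); add S.
The 6th edge added is P-U.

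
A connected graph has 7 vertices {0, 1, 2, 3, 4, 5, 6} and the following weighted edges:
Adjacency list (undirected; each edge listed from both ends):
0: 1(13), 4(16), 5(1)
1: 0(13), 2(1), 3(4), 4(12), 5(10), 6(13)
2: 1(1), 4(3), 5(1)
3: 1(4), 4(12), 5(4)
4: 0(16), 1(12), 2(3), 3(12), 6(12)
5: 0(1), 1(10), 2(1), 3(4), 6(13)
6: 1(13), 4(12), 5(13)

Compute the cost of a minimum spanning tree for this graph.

Sort edges by weight, then run Kruskal:
0-5 (1): add — endpoints in different components.
1-2 (1): add — endpoints in different components.
2-5 (1): add — endpoints in different components.
2-4 (3): add — endpoints in different components.
1-3 (4): add — endpoints in different components.
3-5 (4): skip — 3 and 5 already connected.
1-5 (10): skip — 1 and 5 already connected.
1-4 (12): skip — 1 and 4 already connected.
3-4 (12): skip — 3 and 4 already connected.
4-6 (12): add — endpoints in different components.
MST edges: 0-5, 1-2, 2-5, 2-4, 1-3, 4-6; total weight 1+1+1+3+4+12 = 22.

22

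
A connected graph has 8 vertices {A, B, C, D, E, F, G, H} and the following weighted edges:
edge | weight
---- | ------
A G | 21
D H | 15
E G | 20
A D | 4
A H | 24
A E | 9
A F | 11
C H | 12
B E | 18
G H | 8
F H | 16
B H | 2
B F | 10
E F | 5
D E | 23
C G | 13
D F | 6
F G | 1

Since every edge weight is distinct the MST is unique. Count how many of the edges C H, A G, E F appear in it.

2

Sort edges by weight, then run Kruskal:
F G (1): add — endpoints in different components.
B H (2): add — endpoints in different components.
A D (4): add — endpoints in different components.
E F (5): add — endpoints in different components.
D F (6): add — endpoints in different components.
G H (8): add — endpoints in different components.
A E (9): skip — A and E already connected.
B F (10): skip — B and F already connected.
A F (11): skip — A and F already connected.
C H (12): add — endpoints in different components.
MST edge set: {F G, B H, A D, E F, D F, G H, C H}.
Of the listed edges, {C H, E F} are in the MST → 2.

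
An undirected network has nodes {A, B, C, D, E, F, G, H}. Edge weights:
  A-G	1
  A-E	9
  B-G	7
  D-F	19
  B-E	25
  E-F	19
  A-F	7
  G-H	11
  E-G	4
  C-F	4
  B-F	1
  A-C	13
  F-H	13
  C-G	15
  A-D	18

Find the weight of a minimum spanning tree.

46

Kruskal's algorithm — process edges by increasing weight (ties by edge label):
A-G (1): add — endpoints in different components.
B-F (1): add — endpoints in different components.
C-F (4): add — endpoints in different components.
E-G (4): add — endpoints in different components.
A-F (7): add — endpoints in different components.
B-G (7): skip — B and G already connected.
A-E (9): skip — A and E already connected.
G-H (11): add — endpoints in different components.
A-C (13): skip — A and C already connected.
F-H (13): skip — F and H already connected.
C-G (15): skip — C and G already connected.
A-D (18): add — endpoints in different components.
MST edges: A-G, B-F, C-F, E-G, A-F, G-H, A-D; total weight 1+1+4+4+7+11+18 = 46.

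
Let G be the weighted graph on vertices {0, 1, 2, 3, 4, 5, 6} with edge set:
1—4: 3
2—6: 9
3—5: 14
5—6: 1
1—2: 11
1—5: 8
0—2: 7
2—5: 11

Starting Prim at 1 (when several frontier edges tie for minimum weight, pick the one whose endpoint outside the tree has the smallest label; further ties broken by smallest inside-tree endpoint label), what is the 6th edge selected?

3-5

Grow the tree from 1 using Prim:
Step 1: cheapest edge leaving the tree is 1—4 (3); add 4.
Step 2: cheapest edge leaving the tree is 1—5 (8); add 5.
Step 3: cheapest edge leaving the tree is 5—6 (1); add 6.
Step 4: cheapest edge leaving the tree is 2—6 (9); add 2.
Step 5: cheapest edge leaving the tree is 0—2 (7); add 0.
Step 6: cheapest edge leaving the tree is 3—5 (14); add 3.
The 6th edge added is 3—5.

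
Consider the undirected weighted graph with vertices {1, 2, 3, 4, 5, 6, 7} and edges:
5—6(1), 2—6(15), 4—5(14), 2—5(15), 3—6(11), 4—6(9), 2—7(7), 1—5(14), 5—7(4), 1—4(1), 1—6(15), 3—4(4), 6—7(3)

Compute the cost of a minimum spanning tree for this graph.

25

Kruskal: consider edges lightest-first.
1—4 (1): add. Components now {1,4} {2} {3} {5} {6} {7}
5—6 (1): add. Components now {1,4} {2} {3} {5,6} {7}
6—7 (3): add. Components now {1,4} {2} {3} {5,6,7}
3—4 (4): add. Components now {1,3,4} {2} {5,6,7}
5—7 (4): skip — 5 and 7 already connected.
2—7 (7): add. Components now {1,3,4} {2,5,6,7}
4—6 (9): add. Components now {1,2,3,4,5,6,7}
MST edges: 1—4, 5—6, 6—7, 3—4, 2—7, 4—6; total weight 1+1+3+4+7+9 = 25.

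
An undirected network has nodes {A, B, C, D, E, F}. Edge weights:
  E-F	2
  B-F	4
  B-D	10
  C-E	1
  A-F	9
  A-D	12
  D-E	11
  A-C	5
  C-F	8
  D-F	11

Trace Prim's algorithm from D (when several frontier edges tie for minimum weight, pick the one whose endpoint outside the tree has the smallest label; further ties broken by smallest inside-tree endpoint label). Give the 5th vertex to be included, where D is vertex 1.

C

Prim's algorithm from D:
Step 1: cheapest edge leaving the tree is B-D (10); add B.
Step 2: cheapest edge leaving the tree is B-F (4); add F.
Step 3: cheapest edge leaving the tree is E-F (2); add E.
Step 4: cheapest edge leaving the tree is C-E (1); add C.
Step 5: cheapest edge leaving the tree is A-C (5); add A.
Vertex order: D, B, F, E, C, A. The 5th vertex is C.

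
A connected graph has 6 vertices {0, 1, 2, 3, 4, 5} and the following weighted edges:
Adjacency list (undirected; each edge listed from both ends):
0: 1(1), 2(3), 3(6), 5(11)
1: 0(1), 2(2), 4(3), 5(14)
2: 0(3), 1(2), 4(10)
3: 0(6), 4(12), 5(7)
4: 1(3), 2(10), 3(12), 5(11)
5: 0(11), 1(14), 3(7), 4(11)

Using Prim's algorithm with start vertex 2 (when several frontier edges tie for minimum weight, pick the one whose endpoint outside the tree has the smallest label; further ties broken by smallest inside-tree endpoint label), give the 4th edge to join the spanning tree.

0-3

Prim, starting at 2.
Step 1: frontier [1 2 2, 0 2 3, 2 4 10] → take 1 2 (2); add 1.
Step 2: frontier [0 1 1, 1 4 3, 1 5 14, 0 2 3, 2 4 10] → take 0 1 (1); add 0.
Step 3: frontier [0 3 6, 0 5 11, 1 4 3, 1 5 14, 2 4 10] → take 1 4 (3); add 4.
Step 4: frontier [0 3 6, 0 5 11, 1 5 14, 4 5 11, 3 4 12] → take 0 3 (6); add 3.
Step 5: frontier [0 5 11, 1 5 14, 3 5 7, 4 5 11] → take 3 5 (7); add 5.
The 4th edge added is 0 3.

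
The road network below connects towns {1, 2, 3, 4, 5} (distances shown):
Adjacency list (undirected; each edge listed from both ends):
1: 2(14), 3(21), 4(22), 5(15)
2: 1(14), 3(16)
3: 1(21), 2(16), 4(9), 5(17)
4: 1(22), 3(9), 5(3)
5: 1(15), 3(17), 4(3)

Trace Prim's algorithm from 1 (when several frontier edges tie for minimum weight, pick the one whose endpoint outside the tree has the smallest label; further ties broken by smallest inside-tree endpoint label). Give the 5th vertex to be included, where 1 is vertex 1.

Prim's algorithm from 1:
Step 1: cheapest edge leaving the tree is 1–2 (14); add 2.
Step 2: cheapest edge leaving the tree is 1–5 (15); add 5.
Step 3: cheapest edge leaving the tree is 4–5 (3); add 4.
Step 4: cheapest edge leaving the tree is 3–4 (9); add 3.
Vertex order: 1, 2, 5, 4, 3. The 5th vertex is 3.

3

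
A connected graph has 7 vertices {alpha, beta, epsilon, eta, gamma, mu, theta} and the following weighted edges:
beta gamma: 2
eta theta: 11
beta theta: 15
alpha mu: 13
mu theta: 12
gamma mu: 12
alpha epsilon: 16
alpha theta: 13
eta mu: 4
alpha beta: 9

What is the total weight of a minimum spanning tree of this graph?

Sort edges by weight, then run Kruskal:
beta gamma (2): add. Components now {beta,gamma} {mu} {theta} {eta} {epsilon} {alpha}
eta mu (4): add. Components now {beta,gamma} {eta,mu} {theta} {epsilon} {alpha}
alpha beta (9): add. Components now {alpha,beta,gamma} {eta,mu} {theta} {epsilon}
eta theta (11): add. Components now {alpha,beta,gamma} {eta,mu,theta} {epsilon}
gamma mu (12): add. Components now {alpha,beta,eta,gamma,mu,theta} {epsilon}
mu theta (12): skip — mu and theta already connected.
alpha mu (13): skip — mu and alpha already connected.
alpha theta (13): skip — theta and alpha already connected.
beta theta (15): skip — theta and beta already connected.
alpha epsilon (16): add. Components now {alpha,beta,epsilon,eta,gamma,mu,theta}
MST edges: beta gamma, eta mu, alpha beta, eta theta, gamma mu, alpha epsilon; total weight 2+4+9+11+12+16 = 54.

54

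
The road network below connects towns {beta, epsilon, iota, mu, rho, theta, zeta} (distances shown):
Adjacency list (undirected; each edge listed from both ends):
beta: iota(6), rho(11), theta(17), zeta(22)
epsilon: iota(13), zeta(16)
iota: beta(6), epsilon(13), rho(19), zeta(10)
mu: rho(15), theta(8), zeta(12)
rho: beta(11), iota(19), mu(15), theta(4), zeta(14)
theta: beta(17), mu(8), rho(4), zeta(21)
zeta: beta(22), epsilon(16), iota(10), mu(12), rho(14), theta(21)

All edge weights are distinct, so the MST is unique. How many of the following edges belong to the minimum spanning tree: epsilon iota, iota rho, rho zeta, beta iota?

Sort edges by weight, then run Kruskal:
rho theta (4): add. Components now {rho,theta} {mu} {zeta} {iota} {beta} {epsilon}
beta iota (6): add. Components now {rho,theta} {mu} {zeta} {beta,iota} {epsilon}
mu theta (8): add. Components now {mu,rho,theta} {zeta} {beta,iota} {epsilon}
iota zeta (10): add. Components now {mu,rho,theta} {beta,iota,zeta} {epsilon}
beta rho (11): add. Components now {beta,iota,mu,rho,theta,zeta} {epsilon}
mu zeta (12): skip — mu and zeta already connected.
epsilon iota (13): add. Components now {beta,epsilon,iota,mu,rho,theta,zeta}
MST edge set: {rho theta, beta iota, mu theta, iota zeta, beta rho, epsilon iota}.
Of the listed edges, {epsilon iota, beta iota} are in the MST → 2.

2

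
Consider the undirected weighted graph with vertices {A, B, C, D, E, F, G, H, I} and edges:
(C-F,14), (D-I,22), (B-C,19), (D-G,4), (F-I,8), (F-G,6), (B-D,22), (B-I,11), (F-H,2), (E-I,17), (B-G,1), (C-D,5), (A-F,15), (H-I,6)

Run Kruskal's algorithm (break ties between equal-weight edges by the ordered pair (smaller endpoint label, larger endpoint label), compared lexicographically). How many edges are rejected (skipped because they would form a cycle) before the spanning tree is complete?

3

Kruskal: consider edges lightest-first.
B-G (1): add — endpoints in different components.
F-H (2): add — endpoints in different components.
D-G (4): add — endpoints in different components.
C-D (5): add — endpoints in different components.
F-G (6): add — endpoints in different components.
H-I (6): add — endpoints in different components.
F-I (8): skip — F and I already connected.
B-I (11): skip — B and I already connected.
C-F (14): skip — C and F already connected.
A-F (15): add — endpoints in different components.
E-I (17): add — endpoints in different components.
Edges rejected before the tree was complete: 3.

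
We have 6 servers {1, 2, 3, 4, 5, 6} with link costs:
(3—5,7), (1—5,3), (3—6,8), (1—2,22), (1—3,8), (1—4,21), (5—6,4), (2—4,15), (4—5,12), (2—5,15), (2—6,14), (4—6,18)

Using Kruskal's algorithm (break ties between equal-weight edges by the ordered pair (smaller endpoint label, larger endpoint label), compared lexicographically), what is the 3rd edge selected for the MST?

Kruskal: consider edges lightest-first.
1—5 (3): add — endpoints in different components.
5—6 (4): add — endpoints in different components.
3—5 (7): add — endpoints in different components.
1—3 (8): skip — 1 and 3 already connected.
3—6 (8): skip — 3 and 6 already connected.
4—5 (12): add — endpoints in different components.
2—6 (14): add — endpoints in different components.
The 3rd edge added is 3—5.

3-5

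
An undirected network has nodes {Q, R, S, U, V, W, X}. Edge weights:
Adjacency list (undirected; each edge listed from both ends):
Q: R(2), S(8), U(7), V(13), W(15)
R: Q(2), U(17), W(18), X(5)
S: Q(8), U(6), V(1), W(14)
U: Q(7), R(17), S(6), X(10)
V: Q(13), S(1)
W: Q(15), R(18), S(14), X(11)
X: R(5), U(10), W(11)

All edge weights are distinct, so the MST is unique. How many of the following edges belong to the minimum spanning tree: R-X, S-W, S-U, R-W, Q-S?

Sort edges by weight, then run Kruskal:
S-V (1): add — endpoints in different components.
Q-R (2): add — endpoints in different components.
R-X (5): add — endpoints in different components.
S-U (6): add — endpoints in different components.
Q-U (7): add — endpoints in different components.
Q-S (8): skip — Q and S already connected.
U-X (10): skip — U and X already connected.
W-X (11): add — endpoints in different components.
MST edge set: {S-V, Q-R, R-X, S-U, Q-U, W-X}.
Of the listed edges, {R-X, S-U} are in the MST → 2.

2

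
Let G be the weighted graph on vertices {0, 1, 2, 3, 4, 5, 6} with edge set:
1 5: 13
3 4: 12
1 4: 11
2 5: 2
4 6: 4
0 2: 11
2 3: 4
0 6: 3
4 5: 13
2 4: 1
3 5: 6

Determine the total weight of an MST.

25

Sort edges by weight, then run Kruskal:
2 4 (1): add. Components now {0} {1} {2,4} {3} {5} {6}
2 5 (2): add. Components now {0} {1} {2,4,5} {3} {6}
0 6 (3): add. Components now {0,6} {1} {2,4,5} {3}
2 3 (4): add. Components now {0,6} {1} {2,3,4,5}
4 6 (4): add. Components now {0,2,3,4,5,6} {1}
3 5 (6): skip — 3 and 5 already connected.
0 2 (11): skip — 0 and 2 already connected.
1 4 (11): add. Components now {0,1,2,3,4,5,6}
MST edges: 2 4, 2 5, 0 6, 2 3, 4 6, 1 4; total weight 1+2+3+4+4+11 = 25.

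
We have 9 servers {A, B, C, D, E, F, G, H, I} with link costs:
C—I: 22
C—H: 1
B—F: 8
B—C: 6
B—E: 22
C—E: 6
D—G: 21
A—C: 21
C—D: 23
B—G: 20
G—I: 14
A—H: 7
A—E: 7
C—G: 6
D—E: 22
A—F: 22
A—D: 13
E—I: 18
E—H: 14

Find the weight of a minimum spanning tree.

Kruskal: consider edges lightest-first.
C—H (1): add — endpoints in different components.
B—C (6): add — endpoints in different components.
C—E (6): add — endpoints in different components.
C—G (6): add — endpoints in different components.
A—E (7): add — endpoints in different components.
A—H (7): skip — A and H already connected.
B—F (8): add — endpoints in different components.
A—D (13): add — endpoints in different components.
E—H (14): skip — E and H already connected.
G—I (14): add — endpoints in different components.
MST edges: C—H, B—C, C—E, C—G, A—E, B—F, A—D, G—I; total weight 1+6+6+6+7+8+13+14 = 61.

61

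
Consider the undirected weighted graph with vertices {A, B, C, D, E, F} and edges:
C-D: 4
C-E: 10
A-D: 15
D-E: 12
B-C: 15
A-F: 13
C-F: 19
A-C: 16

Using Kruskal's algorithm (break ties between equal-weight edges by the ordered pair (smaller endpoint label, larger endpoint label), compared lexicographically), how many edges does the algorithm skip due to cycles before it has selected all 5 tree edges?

1

Kruskal's algorithm — process edges by increasing weight (ties by edge label):
C-D (4): add. Components now {A} {B} {C,D} {E} {F}
C-E (10): add. Components now {A} {B} {C,D,E} {F}
D-E (12): skip — D and E already connected.
A-F (13): add. Components now {A,F} {B} {C,D,E}
A-D (15): add. Components now {A,C,D,E,F} {B}
B-C (15): add. Components now {A,B,C,D,E,F}
Edges rejected before the tree was complete: 1.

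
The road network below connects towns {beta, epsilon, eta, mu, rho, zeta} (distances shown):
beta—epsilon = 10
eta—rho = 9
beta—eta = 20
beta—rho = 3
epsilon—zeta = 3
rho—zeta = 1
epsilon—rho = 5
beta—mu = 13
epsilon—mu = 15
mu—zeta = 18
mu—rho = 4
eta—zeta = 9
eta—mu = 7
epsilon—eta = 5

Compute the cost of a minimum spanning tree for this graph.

Sort edges by weight, then run Kruskal:
rho—zeta (1): add — endpoints in different components.
beta—rho (3): add — endpoints in different components.
epsilon—zeta (3): add — endpoints in different components.
mu—rho (4): add — endpoints in different components.
epsilon—eta (5): add — endpoints in different components.
MST edges: rho—zeta, beta—rho, epsilon—zeta, mu—rho, epsilon—eta; total weight 1+3+3+4+5 = 16.

16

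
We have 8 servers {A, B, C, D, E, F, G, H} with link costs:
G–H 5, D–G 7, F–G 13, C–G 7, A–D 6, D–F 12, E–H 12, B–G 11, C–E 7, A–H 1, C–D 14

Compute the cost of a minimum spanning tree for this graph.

Kruskal: consider edges lightest-first.
A–H (1): add — endpoints in different components.
G–H (5): add — endpoints in different components.
A–D (6): add — endpoints in different components.
C–E (7): add — endpoints in different components.
C–G (7): add — endpoints in different components.
D–G (7): skip — D and G already connected.
B–G (11): add — endpoints in different components.
D–F (12): add — endpoints in different components.
MST edges: A–H, G–H, A–D, C–E, C–G, B–G, D–F; total weight 1+5+6+7+7+11+12 = 49.

49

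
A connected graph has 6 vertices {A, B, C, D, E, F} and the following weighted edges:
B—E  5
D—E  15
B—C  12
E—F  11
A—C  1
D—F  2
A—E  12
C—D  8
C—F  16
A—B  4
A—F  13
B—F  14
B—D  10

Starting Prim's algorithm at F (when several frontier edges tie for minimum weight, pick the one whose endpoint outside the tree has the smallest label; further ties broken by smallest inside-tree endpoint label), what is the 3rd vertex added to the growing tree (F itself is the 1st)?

C

Grow the tree from F using Prim:
Step 1: frontier [D—F 2, E—F 11, A—F 13, B—F 14, C—F 16] → take D—F (2); add D.
Step 2: frontier [C—D 8, B—D 10, D—E 15, E—F 11, A—F 13, B—F 14, C—F 16] → take C—D (8); add C.
Step 3: frontier [A—C 1, B—C 12, B—D 10, D—E 15, E—F 11, A—F 13, B—F 14] → take A—C (1); add A.
Step 4: frontier [A—B 4, A—E 12, B—C 12, B—D 10, D—E 15, E—F 11, B—F 14] → take A—B (4); add B.
Step 5: frontier [A—E 12, B—E 5, D—E 15, E—F 11] → take B—E (5); add E.
Vertex order: F, D, C, A, B, E. The 3rd vertex is C.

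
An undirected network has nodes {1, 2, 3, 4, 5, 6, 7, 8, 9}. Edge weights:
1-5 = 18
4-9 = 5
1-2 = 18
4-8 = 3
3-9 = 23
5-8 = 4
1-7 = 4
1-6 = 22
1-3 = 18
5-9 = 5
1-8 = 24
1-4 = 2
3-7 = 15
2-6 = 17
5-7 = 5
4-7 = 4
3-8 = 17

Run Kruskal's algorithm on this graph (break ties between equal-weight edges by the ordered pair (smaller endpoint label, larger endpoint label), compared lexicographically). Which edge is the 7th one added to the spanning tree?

2-6

Kruskal's algorithm — process edges by increasing weight (ties by edge label):
1-4 (2): add — endpoints in different components.
4-8 (3): add — endpoints in different components.
1-7 (4): add — endpoints in different components.
4-7 (4): skip — 4 and 7 already connected.
5-8 (4): add — endpoints in different components.
4-9 (5): add — endpoints in different components.
5-7 (5): skip — 5 and 7 already connected.
5-9 (5): skip — 5 and 9 already connected.
3-7 (15): add — endpoints in different components.
2-6 (17): add — endpoints in different components.
3-8 (17): skip — 3 and 8 already connected.
1-2 (18): add — endpoints in different components.
The 7th edge added is 2-6.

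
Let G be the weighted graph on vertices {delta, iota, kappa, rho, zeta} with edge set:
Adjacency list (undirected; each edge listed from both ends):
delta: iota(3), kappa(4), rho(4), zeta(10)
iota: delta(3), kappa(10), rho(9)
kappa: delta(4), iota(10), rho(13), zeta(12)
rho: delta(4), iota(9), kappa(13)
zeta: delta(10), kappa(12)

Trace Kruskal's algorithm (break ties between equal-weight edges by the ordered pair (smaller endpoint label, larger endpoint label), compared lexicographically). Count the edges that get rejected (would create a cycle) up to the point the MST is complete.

1

Sort edges by weight, then run Kruskal:
delta–iota (3): add — endpoints in different components.
delta–kappa (4): add — endpoints in different components.
delta–rho (4): add — endpoints in different components.
iota–rho (9): skip — iota and rho already connected.
delta–zeta (10): add — endpoints in different components.
Edges rejected before the tree was complete: 1.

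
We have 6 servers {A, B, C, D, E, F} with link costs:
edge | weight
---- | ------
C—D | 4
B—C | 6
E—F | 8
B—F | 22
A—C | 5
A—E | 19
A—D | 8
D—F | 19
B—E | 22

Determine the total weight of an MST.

Grow the tree from F using Prim:
Step 1: cheapest edge leaving the tree is E—F (8); add E.
Step 2: cheapest edge leaving the tree is A—E (19); add A.
Step 3: cheapest edge leaving the tree is A—C (5); add C.
Step 4: cheapest edge leaving the tree is C—D (4); add D.
Step 5: cheapest edge leaving the tree is B—C (6); add B.
MST edges: E—F, A—E, A—C, C—D, B—C; total weight 8+19+5+4+6 = 42.

42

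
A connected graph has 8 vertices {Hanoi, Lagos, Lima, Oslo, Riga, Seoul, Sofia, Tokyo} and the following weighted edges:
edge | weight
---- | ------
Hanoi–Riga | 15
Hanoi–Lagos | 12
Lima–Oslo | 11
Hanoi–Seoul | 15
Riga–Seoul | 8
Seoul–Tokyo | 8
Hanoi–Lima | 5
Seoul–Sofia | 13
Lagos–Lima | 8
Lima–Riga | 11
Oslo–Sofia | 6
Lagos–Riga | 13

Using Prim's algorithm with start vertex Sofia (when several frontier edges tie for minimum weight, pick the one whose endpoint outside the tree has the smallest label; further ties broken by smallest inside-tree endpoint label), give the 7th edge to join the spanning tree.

Seoul-Tokyo

Grow the tree from Sofia using Prim:
Step 1: cheapest edge leaving the tree is Oslo–Sofia (6); add Oslo.
Step 2: cheapest edge leaving the tree is Lima–Oslo (11); add Lima.
Step 3: cheapest edge leaving the tree is Hanoi–Lima (5); add Hanoi.
Step 4: cheapest edge leaving the tree is Lagos–Lima (8); add Lagos.
Step 5: cheapest edge leaving the tree is Lima–Riga (11); add Riga.
Step 6: cheapest edge leaving the tree is Riga–Seoul (8); add Seoul.
Step 7: cheapest edge leaving the tree is Seoul–Tokyo (8); add Tokyo.
The 7th edge added is Seoul–Tokyo.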